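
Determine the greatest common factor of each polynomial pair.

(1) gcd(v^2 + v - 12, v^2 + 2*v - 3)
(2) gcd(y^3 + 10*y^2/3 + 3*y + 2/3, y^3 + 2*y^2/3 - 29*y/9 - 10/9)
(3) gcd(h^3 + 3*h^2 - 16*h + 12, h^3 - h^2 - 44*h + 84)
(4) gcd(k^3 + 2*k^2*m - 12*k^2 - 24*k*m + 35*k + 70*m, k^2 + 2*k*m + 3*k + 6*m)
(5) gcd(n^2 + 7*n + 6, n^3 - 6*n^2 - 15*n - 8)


(1) = 1
(2) = y^2 + 7*y/3 + 2/3
(3) = h - 2
(4) = gcd((k - 7)*(k - 5)*(k + 2*m), (k + 3)*(k + 2*m)) = k + 2*m
(5) = gcd((n + 1)*(n + 6), (n - 8)*(n + 1)^2) = n + 1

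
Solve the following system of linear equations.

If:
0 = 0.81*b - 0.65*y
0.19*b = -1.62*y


Then:
b = 0.00
y = 0.00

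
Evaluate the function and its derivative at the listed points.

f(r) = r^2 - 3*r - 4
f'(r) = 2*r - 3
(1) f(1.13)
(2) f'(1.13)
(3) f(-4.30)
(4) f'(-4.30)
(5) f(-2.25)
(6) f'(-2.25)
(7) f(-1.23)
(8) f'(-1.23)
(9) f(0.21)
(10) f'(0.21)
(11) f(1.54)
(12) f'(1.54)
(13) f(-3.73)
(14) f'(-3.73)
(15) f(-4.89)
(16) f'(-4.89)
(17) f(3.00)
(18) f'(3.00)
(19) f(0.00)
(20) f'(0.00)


(1) = -6.11
(2) = -0.74
(3) = 27.39
(4) = -11.60
(5) = 7.81
(6) = -7.50
(7) = 1.20
(8) = -5.46
(9) = -4.59
(10) = -2.58
(11) = -6.25
(12) = 0.08
(13) = 21.10
(14) = -10.46
(15) = 34.58
(16) = -12.78
(17) = -4.00
(18) = 3.00
(19) = -4.00
(20) = -3.00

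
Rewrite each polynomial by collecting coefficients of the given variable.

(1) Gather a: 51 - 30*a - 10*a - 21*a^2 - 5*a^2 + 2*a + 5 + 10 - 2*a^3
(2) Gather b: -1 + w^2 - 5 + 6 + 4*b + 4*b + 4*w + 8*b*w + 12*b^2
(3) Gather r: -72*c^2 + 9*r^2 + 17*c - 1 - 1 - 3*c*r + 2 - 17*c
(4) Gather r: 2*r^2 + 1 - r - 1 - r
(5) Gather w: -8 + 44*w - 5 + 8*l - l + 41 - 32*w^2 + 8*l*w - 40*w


(1) = -2*a^3 - 26*a^2 - 38*a + 66
(2) = 12*b^2 + b*(8*w + 8) + w^2 + 4*w
(3) = -72*c^2 - 3*c*r + 9*r^2
(4) = 2*r^2 - 2*r
(5) = 7*l - 32*w^2 + w*(8*l + 4) + 28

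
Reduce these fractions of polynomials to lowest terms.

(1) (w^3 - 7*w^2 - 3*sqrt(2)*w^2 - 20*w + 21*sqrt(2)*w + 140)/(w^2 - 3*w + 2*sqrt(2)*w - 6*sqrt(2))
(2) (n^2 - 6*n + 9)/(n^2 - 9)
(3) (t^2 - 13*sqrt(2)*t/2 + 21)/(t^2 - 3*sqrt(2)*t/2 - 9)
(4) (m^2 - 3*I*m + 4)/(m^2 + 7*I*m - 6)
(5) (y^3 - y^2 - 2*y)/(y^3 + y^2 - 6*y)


(1) = (w^2 + w*(-5*sqrt(2) - 7) + 35*sqrt(2))/(w - 3)
(2) = (n - 3)/(n + 3)
(3) = (4*t - 14*sqrt(2))/(4*t + 6*sqrt(2))
(4) = (m - 4*I)/(m + 6*I)
(5) = (y + 1)/(y + 3)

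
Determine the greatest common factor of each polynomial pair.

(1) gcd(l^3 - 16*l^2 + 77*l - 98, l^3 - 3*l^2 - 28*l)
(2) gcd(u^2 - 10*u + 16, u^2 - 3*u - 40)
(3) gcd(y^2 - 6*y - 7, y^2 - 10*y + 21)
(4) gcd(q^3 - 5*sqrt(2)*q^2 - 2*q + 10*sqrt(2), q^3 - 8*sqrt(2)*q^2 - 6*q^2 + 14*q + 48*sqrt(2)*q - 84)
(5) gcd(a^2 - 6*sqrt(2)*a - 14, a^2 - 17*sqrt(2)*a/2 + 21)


(1) = gcd((l - 7)^2*(l - 2), l*(l - 7)*(l + 4)) = l - 7
(2) = gcd((u - 8)*(u - 2), (u - 8)*(u + 5)) = u - 8
(3) = y - 7
(4) = q - sqrt(2)
(5) = a - 7*sqrt(2)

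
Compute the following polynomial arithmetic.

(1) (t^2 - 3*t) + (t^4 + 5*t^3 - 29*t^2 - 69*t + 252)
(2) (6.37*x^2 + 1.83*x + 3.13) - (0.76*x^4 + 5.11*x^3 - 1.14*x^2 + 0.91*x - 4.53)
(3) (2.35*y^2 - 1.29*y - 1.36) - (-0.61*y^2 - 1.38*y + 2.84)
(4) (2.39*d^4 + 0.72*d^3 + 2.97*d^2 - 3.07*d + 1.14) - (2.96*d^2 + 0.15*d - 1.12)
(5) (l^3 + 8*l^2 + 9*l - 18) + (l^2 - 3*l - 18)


(1) = t^4 + 5*t^3 - 28*t^2 - 72*t + 252
(2) = -0.76*x^4 - 5.11*x^3 + 7.51*x^2 + 0.92*x + 7.66
(3) = 2.96*y^2 + 0.09*y - 4.2
(4) = 2.39*d^4 + 0.72*d^3 + 0.01*d^2 - 3.22*d + 2.26
(5) = l^3 + 9*l^2 + 6*l - 36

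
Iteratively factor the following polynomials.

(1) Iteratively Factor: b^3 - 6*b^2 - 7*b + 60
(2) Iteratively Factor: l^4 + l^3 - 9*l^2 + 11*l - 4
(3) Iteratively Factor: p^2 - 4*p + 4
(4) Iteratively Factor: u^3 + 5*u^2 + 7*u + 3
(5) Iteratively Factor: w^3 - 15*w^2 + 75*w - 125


(1) = (b + 3)*(b^2 - 9*b + 20) = (b - 5)*(b + 3)*(b - 4)
(2) = (l - 1)*(l^3 + 2*l^2 - 7*l + 4) = (l - 1)^2*(l^2 + 3*l - 4) = (l - 1)^2*(l + 4)*(l - 1)
(3) = (p - 2)*(p - 2)
(4) = (u + 1)*(u^2 + 4*u + 3) = (u + 1)^2*(u + 3)
(5) = (w - 5)*(w^2 - 10*w + 25) = (w - 5)^2*(w - 5)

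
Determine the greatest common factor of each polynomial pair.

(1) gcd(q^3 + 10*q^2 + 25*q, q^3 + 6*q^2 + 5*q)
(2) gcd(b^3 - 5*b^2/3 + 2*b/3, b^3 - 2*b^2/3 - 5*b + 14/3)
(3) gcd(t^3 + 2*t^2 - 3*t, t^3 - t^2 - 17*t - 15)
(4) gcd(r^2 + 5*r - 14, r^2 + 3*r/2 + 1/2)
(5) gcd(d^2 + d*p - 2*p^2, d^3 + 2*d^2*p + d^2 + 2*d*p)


(1) = q^2 + 5*q
(2) = gcd(b*(b - 1)*(b - 2/3), (b - 2)*(b - 1)*(b + 7/3)) = b - 1
(3) = t + 3
(4) = gcd((r - 2)*(r + 7), (r + 1/2)*(r + 1)) = 1
(5) = d + 2*p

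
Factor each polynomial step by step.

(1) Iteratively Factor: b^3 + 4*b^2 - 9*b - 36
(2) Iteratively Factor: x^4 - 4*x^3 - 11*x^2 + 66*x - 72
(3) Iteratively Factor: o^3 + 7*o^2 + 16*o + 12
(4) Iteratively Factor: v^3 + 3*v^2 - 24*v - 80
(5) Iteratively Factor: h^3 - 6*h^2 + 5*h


(1) = (b + 4)*(b^2 - 9) = (b + 3)*(b + 4)*(b - 3)
(2) = (x - 3)*(x^3 - x^2 - 14*x + 24) = (x - 3)*(x + 4)*(x^2 - 5*x + 6) = (x - 3)^2*(x + 4)*(x - 2)
(3) = (o + 2)*(o^2 + 5*o + 6) = (o + 2)^2*(o + 3)
(4) = (v + 4)*(v^2 - v - 20) = (v - 5)*(v + 4)*(v + 4)
(5) = (h - 1)*(h^2 - 5*h) = (h - 5)*(h - 1)*(h)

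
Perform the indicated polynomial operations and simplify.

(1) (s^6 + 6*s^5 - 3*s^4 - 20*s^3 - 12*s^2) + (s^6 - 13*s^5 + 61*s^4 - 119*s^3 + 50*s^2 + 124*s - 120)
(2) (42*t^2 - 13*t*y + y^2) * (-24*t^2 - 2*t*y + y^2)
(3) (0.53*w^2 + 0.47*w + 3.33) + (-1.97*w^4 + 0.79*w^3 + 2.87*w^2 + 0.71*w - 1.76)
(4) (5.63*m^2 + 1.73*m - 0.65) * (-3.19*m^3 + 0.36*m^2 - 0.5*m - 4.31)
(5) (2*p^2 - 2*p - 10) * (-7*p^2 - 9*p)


(1) = 2*s^6 - 7*s^5 + 58*s^4 - 139*s^3 + 38*s^2 + 124*s - 120
(2) = -1008*t^4 + 228*t^3*y + 44*t^2*y^2 - 15*t*y^3 + y^4
(3) = -1.97*w^4 + 0.79*w^3 + 3.4*w^2 + 1.18*w + 1.57
(4) = -17.9597*m^5 - 3.4919*m^4 - 0.1187*m^3 - 25.3643*m^2 - 7.1313*m + 2.8015
(5) = -14*p^4 - 4*p^3 + 88*p^2 + 90*p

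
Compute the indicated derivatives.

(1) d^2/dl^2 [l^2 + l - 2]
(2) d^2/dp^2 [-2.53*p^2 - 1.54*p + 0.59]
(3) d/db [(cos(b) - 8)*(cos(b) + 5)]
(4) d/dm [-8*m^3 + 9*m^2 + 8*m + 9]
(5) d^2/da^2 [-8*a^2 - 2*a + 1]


(1) = 2
(2) = -5.06000000000000
(3) = (3 - 2*cos(b))*sin(b)
(4) = -24*m^2 + 18*m + 8
(5) = -16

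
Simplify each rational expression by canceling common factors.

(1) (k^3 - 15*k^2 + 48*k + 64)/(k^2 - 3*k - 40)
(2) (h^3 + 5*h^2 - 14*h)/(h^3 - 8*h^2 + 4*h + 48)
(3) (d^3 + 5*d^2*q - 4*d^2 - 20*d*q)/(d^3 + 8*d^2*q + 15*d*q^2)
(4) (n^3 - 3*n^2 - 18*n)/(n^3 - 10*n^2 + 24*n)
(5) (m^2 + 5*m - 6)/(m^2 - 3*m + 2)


(1) = (k^2 - 7*k - 8)/(k + 5)
(2) = (h^3 + 5*h^2 - 14*h)/(h^3 - 8*h^2 + 4*h + 48)
(3) = (d - 4)/(d + 3*q)
(4) = (n + 3)/(n - 4)
(5) = (m + 6)/(m - 2)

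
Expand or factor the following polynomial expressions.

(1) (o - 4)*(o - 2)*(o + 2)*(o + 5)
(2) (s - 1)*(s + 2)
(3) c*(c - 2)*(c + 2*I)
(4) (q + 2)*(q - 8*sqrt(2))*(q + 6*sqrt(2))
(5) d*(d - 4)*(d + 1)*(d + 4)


(1) = o^4 + o^3 - 24*o^2 - 4*o + 80
(2) = s^2 + s - 2
(3) = c^3 - 2*c^2 + 2*I*c^2 - 4*I*c
(4) = q^3 - 2*sqrt(2)*q^2 + 2*q^2 - 96*q - 4*sqrt(2)*q - 192
(5) = d^4 + d^3 - 16*d^2 - 16*d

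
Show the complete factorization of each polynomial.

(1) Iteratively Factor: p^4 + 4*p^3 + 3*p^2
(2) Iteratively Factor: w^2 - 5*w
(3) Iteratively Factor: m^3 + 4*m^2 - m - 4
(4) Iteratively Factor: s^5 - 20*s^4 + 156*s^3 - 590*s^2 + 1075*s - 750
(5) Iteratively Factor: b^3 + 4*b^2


(1) = (p + 3)*(p^3 + p^2) = (p + 1)*(p + 3)*(p^2) = p*(p + 1)*(p + 3)*(p)
(2) = (w - 5)*(w)
(3) = (m + 4)*(m^2 - 1) = (m + 1)*(m + 4)*(m - 1)
(4) = (s - 2)*(s^4 - 18*s^3 + 120*s^2 - 350*s + 375) = (s - 3)*(s - 2)*(s^3 - 15*s^2 + 75*s - 125) = (s - 5)*(s - 3)*(s - 2)*(s^2 - 10*s + 25) = (s - 5)^2*(s - 3)*(s - 2)*(s - 5)
(5) = (b)*(b^2 + 4*b) = b^2*(b + 4)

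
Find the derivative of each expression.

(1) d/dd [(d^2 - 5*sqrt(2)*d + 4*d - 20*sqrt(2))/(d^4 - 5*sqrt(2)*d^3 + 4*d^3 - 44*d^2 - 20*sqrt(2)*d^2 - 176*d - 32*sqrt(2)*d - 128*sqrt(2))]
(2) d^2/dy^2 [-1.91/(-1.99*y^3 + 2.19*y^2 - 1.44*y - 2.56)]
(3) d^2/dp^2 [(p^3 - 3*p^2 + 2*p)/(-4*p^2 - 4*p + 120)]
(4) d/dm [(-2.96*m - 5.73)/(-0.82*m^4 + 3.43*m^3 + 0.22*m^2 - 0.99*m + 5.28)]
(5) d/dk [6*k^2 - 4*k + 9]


(1) = 2*(-d^3 + 10*sqrt(2)*d^2 - 50*d - 126*sqrt(2))/(d^6 - 10*sqrt(2)*d^5 - 38*d^4 + 376*sqrt(2)*d^3 + 2576*d^2 + 2816*sqrt(2)*d + 2048)
(2) = ((8.3658 - 22.8054*y)*(1.99*y^3 - 2.19*y^2 + 1.44*y + 2.56) + 1.91*(5.97*y^2 - 4.38*y + 1.44)*(11.94*y^2 - 8.76*y + 2.88))/(1.99*y^3 - 2.19*y^2 + 1.44*y + 2.56)^3
(3) = 6*(-3*p^3 + 30*p^2 - 240*p + 220)/(p^6 + 3*p^5 - 87*p^4 - 179*p^3 + 2610*p^2 + 2700*p - 27000)
(4) = (-7.2816*m^4 + 1.5112*m^3 + 59.6129*m^2 + 2.5212*m - 21.3015)/(0.6724*m^8 - 5.6252*m^7 + 11.4041*m^6 + 3.1328*m^5 - 15.4022*m^4 + 35.7852*m^3 + 3.3033*m^2 - 10.4544*m + 27.8784)
(5) = 12*k - 4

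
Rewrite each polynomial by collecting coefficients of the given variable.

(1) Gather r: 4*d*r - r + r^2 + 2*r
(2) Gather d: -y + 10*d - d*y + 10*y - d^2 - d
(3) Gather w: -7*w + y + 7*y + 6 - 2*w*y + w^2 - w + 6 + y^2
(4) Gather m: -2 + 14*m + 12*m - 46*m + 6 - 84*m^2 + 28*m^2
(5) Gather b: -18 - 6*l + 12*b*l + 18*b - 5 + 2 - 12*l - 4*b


(1) = r^2 + r*(4*d + 1)
(2) = -d^2 + d*(9 - y) + 9*y
(3) = w^2 + w*(-2*y - 8) + y^2 + 8*y + 12
(4) = -56*m^2 - 20*m + 4
(5) = b*(12*l + 14) - 18*l - 21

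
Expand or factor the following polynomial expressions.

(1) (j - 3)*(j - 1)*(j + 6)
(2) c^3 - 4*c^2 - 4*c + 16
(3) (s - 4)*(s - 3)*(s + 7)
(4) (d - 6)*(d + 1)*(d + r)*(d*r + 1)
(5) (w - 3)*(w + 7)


(1) = j^3 + 2*j^2 - 21*j + 18
(2) = (c - 4)*(c - 2)*(c + 2)
(3) = s^3 - 37*s + 84
(4) = d^4*r + d^3*r^2 - 5*d^3*r + d^3 - 5*d^2*r^2 - 5*d^2*r - 5*d^2 - 6*d*r^2 - 5*d*r - 6*d - 6*r
(5) = w^2 + 4*w - 21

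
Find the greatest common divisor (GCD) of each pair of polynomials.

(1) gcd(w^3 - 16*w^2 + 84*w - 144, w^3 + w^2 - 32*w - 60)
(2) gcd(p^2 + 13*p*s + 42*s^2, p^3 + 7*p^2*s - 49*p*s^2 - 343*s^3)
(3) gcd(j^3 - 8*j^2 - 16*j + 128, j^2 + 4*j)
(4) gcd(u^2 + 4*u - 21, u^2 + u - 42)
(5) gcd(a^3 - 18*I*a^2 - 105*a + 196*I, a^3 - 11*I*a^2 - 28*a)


(1) = gcd((w - 6)^2*(w - 4), (w - 6)*(w + 2)*(w + 5)) = w - 6
(2) = gcd((p + 6*s)*(p + 7*s), (p - 7*s)*(p + 7*s)^2) = p + 7*s
(3) = j + 4
(4) = gcd((u - 3)*(u + 7), (u - 6)*(u + 7)) = u + 7
(5) = a^2 - 11*I*a - 28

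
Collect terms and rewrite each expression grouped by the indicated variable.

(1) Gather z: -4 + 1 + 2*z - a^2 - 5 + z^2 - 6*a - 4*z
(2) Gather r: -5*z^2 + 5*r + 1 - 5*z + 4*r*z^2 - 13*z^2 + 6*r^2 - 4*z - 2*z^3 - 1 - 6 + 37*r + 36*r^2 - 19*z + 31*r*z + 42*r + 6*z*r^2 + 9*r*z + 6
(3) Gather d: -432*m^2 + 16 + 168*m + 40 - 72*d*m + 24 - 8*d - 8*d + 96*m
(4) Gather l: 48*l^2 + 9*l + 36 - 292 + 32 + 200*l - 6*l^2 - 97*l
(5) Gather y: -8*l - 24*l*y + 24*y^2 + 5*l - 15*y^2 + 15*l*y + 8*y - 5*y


(1) = -a^2 - 6*a + z^2 - 2*z - 8
(2) = r^2*(6*z + 42) + r*(4*z^2 + 40*z + 84) - 2*z^3 - 18*z^2 - 28*z
(3) = d*(-72*m - 16) - 432*m^2 + 264*m + 80
(4) = 42*l^2 + 112*l - 224
(5) = -3*l + 9*y^2 + y*(3 - 9*l)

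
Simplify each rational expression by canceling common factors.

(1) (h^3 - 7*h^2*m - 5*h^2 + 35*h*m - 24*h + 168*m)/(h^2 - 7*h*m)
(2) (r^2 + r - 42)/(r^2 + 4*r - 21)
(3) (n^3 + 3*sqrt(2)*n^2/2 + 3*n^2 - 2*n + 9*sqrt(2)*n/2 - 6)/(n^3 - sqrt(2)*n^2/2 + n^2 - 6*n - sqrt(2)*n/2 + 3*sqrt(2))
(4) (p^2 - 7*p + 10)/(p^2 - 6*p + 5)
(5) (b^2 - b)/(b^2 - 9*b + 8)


(1) = (h^2 - 5*h - 24)/h
(2) = (r - 6)/(r - 3)
(3) = (4*n + 8*sqrt(2))/(4*n - 8)
(4) = (p - 2)/(p - 1)
(5) = b/(b - 8)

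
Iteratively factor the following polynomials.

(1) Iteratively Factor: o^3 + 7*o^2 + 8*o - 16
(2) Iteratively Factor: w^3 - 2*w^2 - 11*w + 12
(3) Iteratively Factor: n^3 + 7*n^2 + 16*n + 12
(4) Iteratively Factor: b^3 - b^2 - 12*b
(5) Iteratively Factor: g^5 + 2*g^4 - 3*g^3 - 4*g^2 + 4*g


(1) = (o + 4)*(o^2 + 3*o - 4) = (o + 4)^2*(o - 1)
(2) = (w - 4)*(w^2 + 2*w - 3) = (w - 4)*(w - 1)*(w + 3)
(3) = (n + 3)*(n^2 + 4*n + 4) = (n + 2)*(n + 3)*(n + 2)
(4) = (b - 4)*(b^2 + 3*b) = b*(b - 4)*(b + 3)
(5) = (g - 1)*(g^4 + 3*g^3 - 4*g) = g*(g - 1)*(g^3 + 3*g^2 - 4) = g*(g - 1)*(g + 2)*(g^2 + g - 2) = g*(g - 1)^2*(g + 2)*(g + 2)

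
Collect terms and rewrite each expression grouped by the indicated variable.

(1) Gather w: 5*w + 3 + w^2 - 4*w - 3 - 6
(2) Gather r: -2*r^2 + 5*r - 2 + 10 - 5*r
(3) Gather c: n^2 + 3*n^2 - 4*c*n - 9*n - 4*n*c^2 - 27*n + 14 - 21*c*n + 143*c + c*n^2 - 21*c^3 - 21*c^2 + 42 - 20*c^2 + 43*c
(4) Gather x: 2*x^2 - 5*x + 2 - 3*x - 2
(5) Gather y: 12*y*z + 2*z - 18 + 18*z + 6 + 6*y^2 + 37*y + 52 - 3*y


(1) = w^2 + w - 6
(2) = 8 - 2*r^2
(3) = -21*c^3 + c^2*(-4*n - 41) + c*(n^2 - 25*n + 186) + 4*n^2 - 36*n + 56
(4) = 2*x^2 - 8*x
(5) = 6*y^2 + y*(12*z + 34) + 20*z + 40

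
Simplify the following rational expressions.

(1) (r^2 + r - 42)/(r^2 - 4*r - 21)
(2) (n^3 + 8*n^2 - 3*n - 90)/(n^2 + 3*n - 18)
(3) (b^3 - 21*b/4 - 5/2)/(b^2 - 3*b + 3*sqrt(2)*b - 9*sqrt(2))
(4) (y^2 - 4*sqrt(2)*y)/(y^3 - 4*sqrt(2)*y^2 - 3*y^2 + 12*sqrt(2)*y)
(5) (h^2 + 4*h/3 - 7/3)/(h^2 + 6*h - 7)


(1) = (r^2 + r - 42)/(r^2 - 4*r - 21)
(2) = n + 5
(3) = (4*b^3 - 21*b - 10)/(4*b^2 + b*(-12 + 12*sqrt(2)) - 36*sqrt(2))
(4) = 1/(y - 3)
(5) = (3*h + 7)/(3*h + 21)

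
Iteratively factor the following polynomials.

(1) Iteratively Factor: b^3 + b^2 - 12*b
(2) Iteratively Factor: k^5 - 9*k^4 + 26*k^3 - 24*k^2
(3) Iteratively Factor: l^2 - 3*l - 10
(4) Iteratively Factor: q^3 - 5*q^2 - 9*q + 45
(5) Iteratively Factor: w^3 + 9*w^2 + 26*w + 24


(1) = (b)*(b^2 + b - 12) = b*(b + 4)*(b - 3)
(2) = (k)*(k^4 - 9*k^3 + 26*k^2 - 24*k) = k*(k - 3)*(k^3 - 6*k^2 + 8*k) = k*(k - 4)*(k - 3)*(k^2 - 2*k) = k*(k - 4)*(k - 3)*(k - 2)*(k)
(3) = (l - 5)*(l + 2)
(4) = (q - 3)*(q^2 - 2*q - 15) = (q - 5)*(q - 3)*(q + 3)
(5) = (w + 4)*(w^2 + 5*w + 6) = (w + 3)*(w + 4)*(w + 2)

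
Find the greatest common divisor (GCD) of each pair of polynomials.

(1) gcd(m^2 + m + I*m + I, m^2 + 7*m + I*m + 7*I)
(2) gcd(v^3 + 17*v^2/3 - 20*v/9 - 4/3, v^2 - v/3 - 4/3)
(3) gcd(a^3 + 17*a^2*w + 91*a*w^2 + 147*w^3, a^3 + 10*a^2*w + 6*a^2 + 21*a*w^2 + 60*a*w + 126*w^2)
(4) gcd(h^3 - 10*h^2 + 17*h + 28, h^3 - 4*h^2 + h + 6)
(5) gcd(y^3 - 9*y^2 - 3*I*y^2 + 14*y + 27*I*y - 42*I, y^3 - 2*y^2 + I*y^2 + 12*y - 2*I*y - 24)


(1) = gcd((m + 1)*(m + I), (m + 7)*(m + I)) = m + I
(2) = gcd((v - 2/3)*(v + 1/3)*(v + 6), (v - 4/3)*(v + 1)) = 1
(3) = a^2 + 10*a*w + 21*w^2
(4) = gcd((h - 7)*(h - 4)*(h + 1), (h - 3)*(h - 2)*(h + 1)) = h + 1
(5) = gcd((y - 7)*(y - 2)*(y - 3*I), (y - 2)*(y - 3*I)*(y + 4*I)) = y^2 + y*(-2 - 3*I) + 6*I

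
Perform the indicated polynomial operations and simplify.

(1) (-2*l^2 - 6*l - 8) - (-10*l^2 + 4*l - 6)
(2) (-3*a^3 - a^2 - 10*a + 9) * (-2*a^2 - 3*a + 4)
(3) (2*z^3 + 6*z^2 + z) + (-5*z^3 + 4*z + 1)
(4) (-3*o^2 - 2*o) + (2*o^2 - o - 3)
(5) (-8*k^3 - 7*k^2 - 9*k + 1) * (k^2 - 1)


(1) = 8*l^2 - 10*l - 2
(2) = 6*a^5 + 11*a^4 + 11*a^3 + 8*a^2 - 67*a + 36
(3) = -3*z^3 + 6*z^2 + 5*z + 1
(4) = -o^2 - 3*o - 3
(5) = -8*k^5 - 7*k^4 - k^3 + 8*k^2 + 9*k - 1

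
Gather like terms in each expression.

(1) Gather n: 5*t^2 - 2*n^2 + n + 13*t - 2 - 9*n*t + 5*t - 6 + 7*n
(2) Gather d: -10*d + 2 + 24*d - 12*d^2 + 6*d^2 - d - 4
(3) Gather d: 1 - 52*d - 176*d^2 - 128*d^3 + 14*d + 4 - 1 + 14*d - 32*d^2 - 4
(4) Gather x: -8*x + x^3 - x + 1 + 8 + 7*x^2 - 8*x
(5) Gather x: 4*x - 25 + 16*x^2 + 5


(1) = -2*n^2 + n*(8 - 9*t) + 5*t^2 + 18*t - 8
(2) = -6*d^2 + 13*d - 2
(3) = -128*d^3 - 208*d^2 - 24*d
(4) = x^3 + 7*x^2 - 17*x + 9
(5) = 16*x^2 + 4*x - 20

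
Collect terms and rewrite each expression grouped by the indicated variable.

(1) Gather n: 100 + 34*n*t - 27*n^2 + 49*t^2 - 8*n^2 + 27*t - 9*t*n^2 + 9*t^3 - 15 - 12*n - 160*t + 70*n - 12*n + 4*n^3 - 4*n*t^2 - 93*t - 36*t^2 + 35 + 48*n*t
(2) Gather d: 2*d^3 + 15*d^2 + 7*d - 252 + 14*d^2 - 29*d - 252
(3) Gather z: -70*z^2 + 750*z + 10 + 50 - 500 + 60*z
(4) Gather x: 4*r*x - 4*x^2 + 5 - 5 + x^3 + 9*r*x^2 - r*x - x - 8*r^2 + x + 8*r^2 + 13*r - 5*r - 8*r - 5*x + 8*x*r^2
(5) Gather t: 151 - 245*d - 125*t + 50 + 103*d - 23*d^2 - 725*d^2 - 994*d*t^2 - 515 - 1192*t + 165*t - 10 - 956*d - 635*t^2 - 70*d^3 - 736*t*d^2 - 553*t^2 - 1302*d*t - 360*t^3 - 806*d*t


(1) = 4*n^3 + n^2*(-9*t - 35) + n*(-4*t^2 + 82*t + 46) + 9*t^3 + 13*t^2 - 226*t + 120
(2) = 2*d^3 + 29*d^2 - 22*d - 504
(3) = -70*z^2 + 810*z - 440
(4) = x^3 + x^2*(9*r - 4) + x*(8*r^2 + 3*r - 5)
(5) = -70*d^3 - 748*d^2 - 1098*d - 360*t^3 + t^2*(-994*d - 1188) + t*(-736*d^2 - 2108*d - 1152) - 324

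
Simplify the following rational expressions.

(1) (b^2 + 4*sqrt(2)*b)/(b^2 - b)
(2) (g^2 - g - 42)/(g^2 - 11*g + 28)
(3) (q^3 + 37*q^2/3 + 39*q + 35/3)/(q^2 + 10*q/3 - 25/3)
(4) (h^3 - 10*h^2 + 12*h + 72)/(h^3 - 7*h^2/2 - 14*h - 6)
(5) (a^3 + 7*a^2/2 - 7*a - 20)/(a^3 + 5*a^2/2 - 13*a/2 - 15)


(1) = (b + 4*sqrt(2))/(b - 1)
(2) = (g + 6)/(g - 4)
(3) = (3*q^2 + 22*q + 7)/(3*q - 5)
(4) = (2*h - 12)/(2*h + 1)
(5) = (a + 4)/(a + 3)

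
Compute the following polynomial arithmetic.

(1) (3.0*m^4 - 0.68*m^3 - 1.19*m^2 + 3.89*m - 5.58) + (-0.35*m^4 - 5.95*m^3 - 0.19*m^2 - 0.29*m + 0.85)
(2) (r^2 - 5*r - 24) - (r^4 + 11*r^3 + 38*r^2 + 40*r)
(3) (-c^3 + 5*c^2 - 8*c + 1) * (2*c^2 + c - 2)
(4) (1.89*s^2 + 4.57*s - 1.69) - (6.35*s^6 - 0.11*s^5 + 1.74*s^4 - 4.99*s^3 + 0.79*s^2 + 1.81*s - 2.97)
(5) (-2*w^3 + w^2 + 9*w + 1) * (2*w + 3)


(1) = 2.65*m^4 - 6.63*m^3 - 1.38*m^2 + 3.6*m - 4.73
(2) = -r^4 - 11*r^3 - 37*r^2 - 45*r - 24
(3) = -2*c^5 + 9*c^4 - 9*c^3 - 16*c^2 + 17*c - 2
(4) = -6.35*s^6 + 0.11*s^5 - 1.74*s^4 + 4.99*s^3 + 1.1*s^2 + 2.76*s + 1.28
(5) = -4*w^4 - 4*w^3 + 21*w^2 + 29*w + 3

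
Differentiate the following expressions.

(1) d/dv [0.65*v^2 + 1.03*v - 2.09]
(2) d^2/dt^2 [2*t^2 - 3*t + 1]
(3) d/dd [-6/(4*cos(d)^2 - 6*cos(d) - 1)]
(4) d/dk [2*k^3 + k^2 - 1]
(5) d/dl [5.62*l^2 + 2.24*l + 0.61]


(1) = 1.3*v + 1.03
(2) = 4
(3) = 12*(3 - 4*cos(d))*sin(d)/(-4*cos(d)^2 + 6*cos(d) + 1)^2
(4) = 2*k*(3*k + 1)
(5) = 11.24*l + 2.24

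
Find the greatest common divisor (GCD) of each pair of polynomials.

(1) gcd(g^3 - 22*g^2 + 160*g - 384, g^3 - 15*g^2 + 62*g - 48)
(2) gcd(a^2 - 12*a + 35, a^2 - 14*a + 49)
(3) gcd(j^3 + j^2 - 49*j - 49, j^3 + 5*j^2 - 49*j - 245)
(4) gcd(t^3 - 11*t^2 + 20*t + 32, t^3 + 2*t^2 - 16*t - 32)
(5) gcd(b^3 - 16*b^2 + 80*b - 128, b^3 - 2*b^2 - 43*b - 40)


(1) = gcd((g - 8)^2*(g - 6), (g - 8)*(g - 6)*(g - 1)) = g^2 - 14*g + 48
(2) = gcd((a - 7)*(a - 5), (a - 7)^2) = a - 7
(3) = gcd((j - 7)*(j + 1)*(j + 7), (j - 7)*(j + 5)*(j + 7)) = j^2 - 49
(4) = gcd((t - 8)*(t - 4)*(t + 1), (t - 4)*(t + 2)*(t + 4)) = t - 4
(5) = b - 8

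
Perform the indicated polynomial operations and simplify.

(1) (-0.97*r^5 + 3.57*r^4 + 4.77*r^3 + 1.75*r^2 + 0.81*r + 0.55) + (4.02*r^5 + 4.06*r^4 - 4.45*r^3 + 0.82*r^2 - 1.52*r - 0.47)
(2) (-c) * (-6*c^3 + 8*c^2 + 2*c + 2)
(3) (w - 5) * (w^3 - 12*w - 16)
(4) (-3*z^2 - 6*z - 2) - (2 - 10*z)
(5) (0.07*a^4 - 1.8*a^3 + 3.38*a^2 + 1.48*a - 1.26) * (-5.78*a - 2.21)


(1) = 3.05*r^5 + 7.63*r^4 + 0.32*r^3 + 2.57*r^2 - 0.71*r + 0.08
(2) = 6*c^4 - 8*c^3 - 2*c^2 - 2*c
(3) = w^4 - 5*w^3 - 12*w^2 + 44*w + 80
(4) = -3*z^2 + 4*z - 4
(5) = -0.4046*a^5 + 10.2493*a^4 - 15.5584*a^3 - 16.0242*a^2 + 4.012*a + 2.7846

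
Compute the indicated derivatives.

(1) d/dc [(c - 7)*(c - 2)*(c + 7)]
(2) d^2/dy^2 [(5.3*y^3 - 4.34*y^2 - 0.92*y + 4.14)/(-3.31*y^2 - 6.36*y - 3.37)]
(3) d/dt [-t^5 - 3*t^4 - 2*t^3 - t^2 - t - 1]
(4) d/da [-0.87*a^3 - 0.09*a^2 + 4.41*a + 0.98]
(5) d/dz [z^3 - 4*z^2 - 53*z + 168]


(1) = 3*c^2 - 4*c - 49
(2) = (-473.094604*y^3 - 1244.193672*y^2 - 945.645108*y - 183.420968)/(36.264691*y^6 + 209.042388*y^5 + 512.430699*y^4 + 682.922808*y^3 + 521.719473*y^2 + 216.689652*y + 38.272753)
(3) = -5*t^4 - 12*t^3 - 6*t^2 - 2*t - 1
(4) = -2.61*a^2 - 0.18*a + 4.41
(5) = 3*z^2 - 8*z - 53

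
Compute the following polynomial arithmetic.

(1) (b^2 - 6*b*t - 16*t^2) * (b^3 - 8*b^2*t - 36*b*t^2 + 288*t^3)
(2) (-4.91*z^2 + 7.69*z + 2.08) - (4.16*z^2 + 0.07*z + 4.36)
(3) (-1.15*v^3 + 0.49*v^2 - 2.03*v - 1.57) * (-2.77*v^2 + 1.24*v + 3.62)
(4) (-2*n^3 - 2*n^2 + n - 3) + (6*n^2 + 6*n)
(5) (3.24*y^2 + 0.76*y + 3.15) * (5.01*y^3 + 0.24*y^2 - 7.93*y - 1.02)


(1) = b^5 - 14*b^4*t - 4*b^3*t^2 + 632*b^2*t^3 - 1152*b*t^4 - 4608*t^5
(2) = -9.07*z^2 + 7.62*z - 2.28
(3) = 3.1855*v^5 - 2.7833*v^4 + 2.0677*v^3 + 3.6055*v^2 - 9.2954*v - 5.6834
(4) = -2*n^3 + 4*n^2 + 7*n - 3
(5) = 16.2324*y^5 + 4.5852*y^4 - 9.7293*y^3 - 8.5756*y^2 - 25.7547*y - 3.213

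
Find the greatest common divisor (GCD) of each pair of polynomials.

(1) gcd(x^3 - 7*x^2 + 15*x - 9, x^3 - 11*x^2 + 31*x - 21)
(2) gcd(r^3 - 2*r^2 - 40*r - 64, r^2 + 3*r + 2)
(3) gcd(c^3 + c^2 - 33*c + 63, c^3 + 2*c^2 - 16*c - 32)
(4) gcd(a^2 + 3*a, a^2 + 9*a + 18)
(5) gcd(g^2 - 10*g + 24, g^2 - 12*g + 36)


(1) = x^2 - 4*x + 3
(2) = r + 2
(3) = gcd((c - 3)^2*(c + 7), (c - 4)*(c + 2)*(c + 4)) = 1
(4) = a + 3
(5) = gcd((g - 6)*(g - 4), (g - 6)^2) = g - 6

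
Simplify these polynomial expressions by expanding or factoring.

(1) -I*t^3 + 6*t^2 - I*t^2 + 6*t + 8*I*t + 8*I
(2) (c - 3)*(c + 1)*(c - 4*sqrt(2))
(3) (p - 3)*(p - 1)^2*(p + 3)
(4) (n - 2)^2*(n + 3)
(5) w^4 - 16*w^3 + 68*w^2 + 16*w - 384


(1) = (t + 2*I)*(t + 4*I)*(-I*t - I)
(2) = c^3 - 4*sqrt(2)*c^2 - 2*c^2 - 3*c + 8*sqrt(2)*c + 12*sqrt(2)
(3) = p^4 - 2*p^3 - 8*p^2 + 18*p - 9
(4) = n^3 - n^2 - 8*n + 12
(5) = (w - 8)*(w - 6)*(w - 4)*(w + 2)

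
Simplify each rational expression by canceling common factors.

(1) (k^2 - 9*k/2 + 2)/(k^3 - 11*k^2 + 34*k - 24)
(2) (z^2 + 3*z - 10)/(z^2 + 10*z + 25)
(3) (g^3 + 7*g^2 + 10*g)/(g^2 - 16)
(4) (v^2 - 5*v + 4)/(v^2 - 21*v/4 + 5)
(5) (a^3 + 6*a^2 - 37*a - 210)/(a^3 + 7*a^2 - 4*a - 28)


(1) = (2*k - 1)/(2*k^2 - 14*k + 12)
(2) = (z - 2)/(z + 5)
(3) = (g^3 + 7*g^2 + 10*g)/(g^2 - 16)
(4) = (4*v - 4)/(4*v - 5)
(5) = (a^2 - a - 30)/(a^2 - 4)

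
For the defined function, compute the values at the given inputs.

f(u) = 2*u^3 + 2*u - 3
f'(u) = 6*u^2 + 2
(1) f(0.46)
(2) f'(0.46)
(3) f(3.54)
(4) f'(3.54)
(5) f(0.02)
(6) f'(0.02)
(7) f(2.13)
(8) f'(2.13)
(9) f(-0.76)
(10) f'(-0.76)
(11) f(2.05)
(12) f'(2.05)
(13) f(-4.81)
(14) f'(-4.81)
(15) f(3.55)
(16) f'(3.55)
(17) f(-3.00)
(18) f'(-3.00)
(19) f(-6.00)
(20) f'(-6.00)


(1) = -1.89
(2) = 3.27
(3) = 92.80
(4) = 77.19
(5) = -2.96
(6) = 2.00
(7) = 20.59
(8) = 29.22
(9) = -5.40
(10) = 5.47
(11) = 18.33
(12) = 27.21
(13) = -235.19
(14) = 140.82
(15) = 93.58
(16) = 77.61
(17) = -63.00
(18) = 56.00
(19) = -447.00
(20) = 218.00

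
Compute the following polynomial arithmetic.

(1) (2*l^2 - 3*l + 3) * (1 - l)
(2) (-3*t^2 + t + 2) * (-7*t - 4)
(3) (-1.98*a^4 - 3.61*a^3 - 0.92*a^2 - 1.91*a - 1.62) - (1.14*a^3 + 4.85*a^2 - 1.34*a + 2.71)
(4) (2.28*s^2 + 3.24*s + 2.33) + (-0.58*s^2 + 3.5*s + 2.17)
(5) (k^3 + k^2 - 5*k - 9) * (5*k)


(1) = -2*l^3 + 5*l^2 - 6*l + 3
(2) = 21*t^3 + 5*t^2 - 18*t - 8
(3) = -1.98*a^4 - 4.75*a^3 - 5.77*a^2 - 0.57*a - 4.33
(4) = 1.7*s^2 + 6.74*s + 4.5
(5) = 5*k^4 + 5*k^3 - 25*k^2 - 45*k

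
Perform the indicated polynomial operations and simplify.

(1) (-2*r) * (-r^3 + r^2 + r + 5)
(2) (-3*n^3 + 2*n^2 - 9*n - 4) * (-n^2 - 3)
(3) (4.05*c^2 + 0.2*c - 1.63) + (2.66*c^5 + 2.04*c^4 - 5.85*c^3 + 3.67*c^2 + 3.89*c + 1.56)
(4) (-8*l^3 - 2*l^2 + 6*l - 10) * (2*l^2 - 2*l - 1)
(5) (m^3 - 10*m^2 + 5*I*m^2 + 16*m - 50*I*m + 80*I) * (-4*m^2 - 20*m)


(1) = 2*r^4 - 2*r^3 - 2*r^2 - 10*r
(2) = 3*n^5 - 2*n^4 + 18*n^3 - 2*n^2 + 27*n + 12
(3) = 2.66*c^5 + 2.04*c^4 - 5.85*c^3 + 7.72*c^2 + 4.09*c - 0.07
(4) = -16*l^5 + 12*l^4 + 24*l^3 - 30*l^2 + 14*l + 10
(5) = -4*m^5 + 20*m^4 - 20*I*m^4 + 136*m^3 + 100*I*m^3 - 320*m^2 + 680*I*m^2 - 1600*I*m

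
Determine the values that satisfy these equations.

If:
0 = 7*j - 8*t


Then:
j = 8*t/7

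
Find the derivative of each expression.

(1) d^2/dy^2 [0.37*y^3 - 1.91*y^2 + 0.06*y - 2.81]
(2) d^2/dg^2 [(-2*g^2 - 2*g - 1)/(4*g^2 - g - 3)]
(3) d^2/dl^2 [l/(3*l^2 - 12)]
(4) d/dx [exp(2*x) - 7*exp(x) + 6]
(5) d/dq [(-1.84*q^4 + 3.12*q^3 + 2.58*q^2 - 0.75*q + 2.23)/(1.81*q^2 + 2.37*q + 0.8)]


(1) = 2.22*y - 3.82
(2) = 10*(-8*g^3 - 24*g^2 - 12*g - 5)/(64*g^6 - 48*g^5 - 132*g^4 + 71*g^3 + 99*g^2 - 27*g - 27)
(3) = 2*l*(l^2 + 12)/(3*(l^2 - 4)^3)
(4) = (2*exp(x) - 7)*exp(x)
(5) = (-6.6608*q^5 - 7.4352*q^4 + 8.9008*q^3 + 14.9601*q^2 - 3.9446*q - 5.8851)/(3.2761*q^4 + 8.5794*q^3 + 8.5129*q^2 + 3.792*q + 0.64)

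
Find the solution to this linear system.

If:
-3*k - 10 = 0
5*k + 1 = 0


Then:
No Solution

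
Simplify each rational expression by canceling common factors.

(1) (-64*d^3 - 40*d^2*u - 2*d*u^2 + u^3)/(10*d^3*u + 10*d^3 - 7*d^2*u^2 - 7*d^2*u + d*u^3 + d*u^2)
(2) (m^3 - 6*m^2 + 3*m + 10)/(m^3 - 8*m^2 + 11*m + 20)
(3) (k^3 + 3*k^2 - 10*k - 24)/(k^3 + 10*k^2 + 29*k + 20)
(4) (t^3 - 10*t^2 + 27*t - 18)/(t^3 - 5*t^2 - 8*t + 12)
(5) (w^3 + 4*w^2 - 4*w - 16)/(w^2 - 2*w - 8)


(1) = (-64*d^3 - 40*d^2*u - 2*d*u^2 + u^3)/(10*d^3*u + 10*d^3 - 7*d^2*u^2 - 7*d^2*u + d*u^3 + d*u^2)
(2) = (m - 2)/(m - 4)
(3) = (k^2 - k - 6)/(k^2 + 6*k + 5)
(4) = (t - 3)/(t + 2)
(5) = (w^2 + 2*w - 8)/(w - 4)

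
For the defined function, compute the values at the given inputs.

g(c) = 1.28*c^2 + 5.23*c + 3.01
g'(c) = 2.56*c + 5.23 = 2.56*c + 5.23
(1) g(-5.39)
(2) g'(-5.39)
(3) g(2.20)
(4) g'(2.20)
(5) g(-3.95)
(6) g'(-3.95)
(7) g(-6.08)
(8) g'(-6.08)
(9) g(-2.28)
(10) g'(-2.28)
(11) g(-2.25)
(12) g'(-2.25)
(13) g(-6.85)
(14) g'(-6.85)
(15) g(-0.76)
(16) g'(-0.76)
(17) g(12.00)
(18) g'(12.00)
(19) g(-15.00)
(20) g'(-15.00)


(1) = 12.01
(2) = -8.57
(3) = 20.71
(4) = 10.86
(5) = 2.32
(6) = -4.88
(7) = 18.53
(8) = -10.33
(9) = -2.26
(10) = -0.61
(11) = -2.28
(12) = -0.53
(13) = 27.25
(14) = -12.31
(15) = -0.23
(16) = 3.28
(17) = 250.09
(18) = 35.95
(19) = 212.56
(20) = -33.17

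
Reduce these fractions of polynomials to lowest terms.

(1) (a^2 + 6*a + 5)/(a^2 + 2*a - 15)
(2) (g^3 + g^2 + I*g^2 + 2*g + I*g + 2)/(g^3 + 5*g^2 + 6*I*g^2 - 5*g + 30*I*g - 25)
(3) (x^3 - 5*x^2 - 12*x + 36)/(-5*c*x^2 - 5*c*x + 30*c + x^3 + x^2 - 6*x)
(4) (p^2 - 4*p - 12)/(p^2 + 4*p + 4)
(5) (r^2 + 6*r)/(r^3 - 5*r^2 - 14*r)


(1) = (a + 1)/(a - 3)
(2) = (g^3 + g^2*(1 + I) + g*(2 + I) + 2)/(g^3 + g^2*(5 + 6*I) + g*(-5 + 30*I) - 25)
(3) = (x - 6)/(-5*c + x)
(4) = (p - 6)/(p + 2)
(5) = (r + 6)/(r^2 - 5*r - 14)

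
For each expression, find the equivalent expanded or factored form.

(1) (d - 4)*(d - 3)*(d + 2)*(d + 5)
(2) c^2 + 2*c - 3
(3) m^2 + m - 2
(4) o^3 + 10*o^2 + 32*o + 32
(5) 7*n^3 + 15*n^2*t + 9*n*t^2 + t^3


(1) = d^4 - 27*d^2 + 14*d + 120
(2) = (c - 1)*(c + 3)
(3) = (m - 1)*(m + 2)
(4) = (o + 2)*(o + 4)^2
(5) = (n + t)^2*(7*n + t)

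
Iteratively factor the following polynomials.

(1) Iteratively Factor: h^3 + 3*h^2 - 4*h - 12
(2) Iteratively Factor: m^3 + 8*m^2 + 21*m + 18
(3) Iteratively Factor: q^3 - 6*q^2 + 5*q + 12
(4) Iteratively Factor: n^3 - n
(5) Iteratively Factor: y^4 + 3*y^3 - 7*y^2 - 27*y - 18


(1) = (h + 3)*(h^2 - 4) = (h + 2)*(h + 3)*(h - 2)
(2) = (m + 2)*(m^2 + 6*m + 9) = (m + 2)*(m + 3)*(m + 3)
(3) = (q - 3)*(q^2 - 3*q - 4) = (q - 3)*(q + 1)*(q - 4)
(4) = (n + 1)*(n^2 - n) = (n - 1)*(n + 1)*(n)
(5) = (y + 2)*(y^3 + y^2 - 9*y - 9) = (y + 2)*(y + 3)*(y^2 - 2*y - 3) = (y - 3)*(y + 2)*(y + 3)*(y + 1)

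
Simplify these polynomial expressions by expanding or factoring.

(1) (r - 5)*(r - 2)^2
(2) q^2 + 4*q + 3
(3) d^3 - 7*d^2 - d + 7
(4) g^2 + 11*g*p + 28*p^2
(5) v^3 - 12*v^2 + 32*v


(1) = r^3 - 9*r^2 + 24*r - 20
(2) = (q + 1)*(q + 3)
(3) = (d - 7)*(d - 1)*(d + 1)
(4) = (g + 4*p)*(g + 7*p)
(5) = v*(v - 8)*(v - 4)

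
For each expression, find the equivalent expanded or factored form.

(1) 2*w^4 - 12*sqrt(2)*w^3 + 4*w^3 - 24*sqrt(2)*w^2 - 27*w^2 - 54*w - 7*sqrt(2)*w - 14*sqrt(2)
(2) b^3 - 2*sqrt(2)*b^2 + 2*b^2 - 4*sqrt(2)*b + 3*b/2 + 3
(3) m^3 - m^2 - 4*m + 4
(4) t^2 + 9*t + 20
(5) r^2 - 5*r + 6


(1) = (w + 2)*(w - 7*sqrt(2))*(sqrt(2)*w + 1)^2
(2) = (b + 2)*(b - 3*sqrt(2)/2)*(b - sqrt(2)/2)
(3) = (m - 2)*(m - 1)*(m + 2)
(4) = (t + 4)*(t + 5)
(5) = (r - 3)*(r - 2)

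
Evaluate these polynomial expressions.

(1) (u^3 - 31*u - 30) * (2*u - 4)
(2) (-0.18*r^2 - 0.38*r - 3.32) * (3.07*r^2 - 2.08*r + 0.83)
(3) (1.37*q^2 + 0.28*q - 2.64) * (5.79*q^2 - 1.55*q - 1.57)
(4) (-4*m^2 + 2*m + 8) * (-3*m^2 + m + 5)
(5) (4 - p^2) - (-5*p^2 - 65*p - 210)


(1) = 2*u^4 - 4*u^3 - 62*u^2 + 64*u + 120
(2) = -0.5526*r^4 - 0.7922*r^3 - 9.5514*r^2 + 6.5902*r - 2.7556
(3) = 7.9323*q^4 - 0.5023*q^3 - 17.8705*q^2 + 3.6524*q + 4.1448
(4) = 12*m^4 - 10*m^3 - 42*m^2 + 18*m + 40
(5) = 4*p^2 + 65*p + 214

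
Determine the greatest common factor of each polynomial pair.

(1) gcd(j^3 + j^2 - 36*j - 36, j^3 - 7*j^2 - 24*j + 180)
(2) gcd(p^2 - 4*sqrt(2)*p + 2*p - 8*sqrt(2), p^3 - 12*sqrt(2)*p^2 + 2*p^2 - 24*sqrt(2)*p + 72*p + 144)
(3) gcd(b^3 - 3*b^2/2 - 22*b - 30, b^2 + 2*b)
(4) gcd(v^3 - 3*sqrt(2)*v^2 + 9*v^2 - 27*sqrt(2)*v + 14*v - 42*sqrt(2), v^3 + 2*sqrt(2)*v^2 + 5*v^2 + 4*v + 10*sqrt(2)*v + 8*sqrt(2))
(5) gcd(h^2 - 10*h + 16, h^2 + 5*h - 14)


(1) = gcd((j - 6)*(j + 1)*(j + 6), (j - 6)^2*(j + 5)) = j - 6
(2) = gcd((p + 2)*(p - 4*sqrt(2)), (p + 2)*(p - 6*sqrt(2))^2) = p + 2
(3) = b + 2
(4) = 1
(5) = gcd((h - 8)*(h - 2), (h - 2)*(h + 7)) = h - 2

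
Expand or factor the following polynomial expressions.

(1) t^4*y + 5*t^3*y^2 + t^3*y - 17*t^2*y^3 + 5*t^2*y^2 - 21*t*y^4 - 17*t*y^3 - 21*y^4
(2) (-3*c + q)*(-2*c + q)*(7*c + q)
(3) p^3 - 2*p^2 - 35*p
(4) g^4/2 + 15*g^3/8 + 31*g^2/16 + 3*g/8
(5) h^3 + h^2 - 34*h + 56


(1) = (t - 3*y)*(t + y)*(t + 7*y)*(t*y + y)
(2) = 42*c^3 - 29*c^2*q + 2*c*q^2 + q^3
(3) = p*(p - 7)*(p + 5)
(4) = g*(g/2 + 1)*(g + 1/4)*(g + 3/2)
(5) = (h - 4)*(h - 2)*(h + 7)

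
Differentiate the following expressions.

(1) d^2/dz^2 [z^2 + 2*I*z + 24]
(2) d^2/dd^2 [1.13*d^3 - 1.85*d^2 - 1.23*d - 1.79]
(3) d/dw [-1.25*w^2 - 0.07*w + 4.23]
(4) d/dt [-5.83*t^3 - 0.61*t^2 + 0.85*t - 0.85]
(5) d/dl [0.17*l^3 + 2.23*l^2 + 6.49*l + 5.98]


(1) = 2
(2) = 6.78*d - 3.7
(3) = -2.5*w - 0.07
(4) = -17.49*t^2 - 1.22*t + 0.85
(5) = 0.51*l^2 + 4.46*l + 6.49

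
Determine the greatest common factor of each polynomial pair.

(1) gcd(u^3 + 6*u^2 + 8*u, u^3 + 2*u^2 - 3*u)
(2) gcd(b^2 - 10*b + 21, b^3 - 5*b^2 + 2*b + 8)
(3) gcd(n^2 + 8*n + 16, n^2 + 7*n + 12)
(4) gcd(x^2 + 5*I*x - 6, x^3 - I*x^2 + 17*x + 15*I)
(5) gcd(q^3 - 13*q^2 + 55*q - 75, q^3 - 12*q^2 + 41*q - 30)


(1) = u
(2) = 1
(3) = n + 4
(4) = x + 3*I
(5) = q - 5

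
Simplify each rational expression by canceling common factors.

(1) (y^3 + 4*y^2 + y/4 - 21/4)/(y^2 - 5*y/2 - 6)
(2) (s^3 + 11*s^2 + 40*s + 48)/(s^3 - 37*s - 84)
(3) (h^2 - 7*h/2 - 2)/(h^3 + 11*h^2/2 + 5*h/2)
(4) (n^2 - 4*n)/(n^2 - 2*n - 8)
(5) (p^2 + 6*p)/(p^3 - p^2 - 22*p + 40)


(1) = (2*y^2 + 5*y - 7)/(2*y - 8)
(2) = (s + 4)/(s - 7)
(3) = (h - 4)/(h^2 + 5*h)
(4) = n/(n + 2)
(5) = (p^2 + 6*p)/(p^3 - p^2 - 22*p + 40)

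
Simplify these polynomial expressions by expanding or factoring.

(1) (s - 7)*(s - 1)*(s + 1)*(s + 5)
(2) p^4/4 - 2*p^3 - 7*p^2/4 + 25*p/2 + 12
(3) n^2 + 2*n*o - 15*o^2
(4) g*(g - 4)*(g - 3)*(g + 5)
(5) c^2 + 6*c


(1) = s^4 - 2*s^3 - 36*s^2 + 2*s + 35
(2) = (p/4 + 1/4)*(p - 8)*(p - 3)*(p + 2)
(3) = (n - 3*o)*(n + 5*o)
(4) = g^4 - 2*g^3 - 23*g^2 + 60*g
(5) = c*(c + 6)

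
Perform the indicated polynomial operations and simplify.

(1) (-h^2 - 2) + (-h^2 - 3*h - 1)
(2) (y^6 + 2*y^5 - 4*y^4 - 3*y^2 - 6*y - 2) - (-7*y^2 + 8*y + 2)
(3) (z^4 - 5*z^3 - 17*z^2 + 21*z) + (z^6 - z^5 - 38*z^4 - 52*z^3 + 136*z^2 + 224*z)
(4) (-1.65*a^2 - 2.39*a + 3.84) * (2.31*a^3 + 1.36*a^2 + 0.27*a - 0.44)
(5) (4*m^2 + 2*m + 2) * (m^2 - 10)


(1) = -2*h^2 - 3*h - 3
(2) = y^6 + 2*y^5 - 4*y^4 + 4*y^2 - 14*y - 4
(3) = z^6 - z^5 - 37*z^4 - 57*z^3 + 119*z^2 + 245*z
(4) = -3.8115*a^5 - 7.7649*a^4 + 5.1745*a^3 + 5.3031*a^2 + 2.0884*a - 1.6896
(5) = 4*m^4 + 2*m^3 - 38*m^2 - 20*m - 20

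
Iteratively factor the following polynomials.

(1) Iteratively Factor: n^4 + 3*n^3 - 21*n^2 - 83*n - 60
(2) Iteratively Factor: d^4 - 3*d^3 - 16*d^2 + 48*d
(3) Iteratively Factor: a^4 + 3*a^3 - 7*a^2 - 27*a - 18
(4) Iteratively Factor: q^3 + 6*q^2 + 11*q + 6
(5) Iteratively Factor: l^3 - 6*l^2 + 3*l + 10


(1) = (n - 5)*(n^3 + 8*n^2 + 19*n + 12) = (n - 5)*(n + 4)*(n^2 + 4*n + 3) = (n - 5)*(n + 3)*(n + 4)*(n + 1)
(2) = (d + 4)*(d^3 - 7*d^2 + 12*d) = (d - 3)*(d + 4)*(d^2 - 4*d) = d*(d - 3)*(d + 4)*(d - 4)
(3) = (a + 1)*(a^3 + 2*a^2 - 9*a - 18) = (a - 3)*(a + 1)*(a^2 + 5*a + 6) = (a - 3)*(a + 1)*(a + 3)*(a + 2)
(4) = (q + 1)*(q^2 + 5*q + 6) = (q + 1)*(q + 3)*(q + 2)
(5) = (l - 2)*(l^2 - 4*l - 5) = (l - 5)*(l - 2)*(l + 1)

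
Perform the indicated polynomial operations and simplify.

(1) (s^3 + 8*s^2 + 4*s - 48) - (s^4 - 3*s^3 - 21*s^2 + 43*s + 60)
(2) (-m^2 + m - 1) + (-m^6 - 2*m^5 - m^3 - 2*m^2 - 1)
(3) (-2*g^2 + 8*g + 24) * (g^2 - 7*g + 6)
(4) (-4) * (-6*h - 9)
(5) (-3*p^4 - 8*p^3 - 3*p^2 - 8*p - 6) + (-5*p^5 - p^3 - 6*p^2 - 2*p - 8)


(1) = -s^4 + 4*s^3 + 29*s^2 - 39*s - 108
(2) = -m^6 - 2*m^5 - m^3 - 3*m^2 + m - 2
(3) = -2*g^4 + 22*g^3 - 44*g^2 - 120*g + 144
(4) = 24*h + 36
(5) = -5*p^5 - 3*p^4 - 9*p^3 - 9*p^2 - 10*p - 14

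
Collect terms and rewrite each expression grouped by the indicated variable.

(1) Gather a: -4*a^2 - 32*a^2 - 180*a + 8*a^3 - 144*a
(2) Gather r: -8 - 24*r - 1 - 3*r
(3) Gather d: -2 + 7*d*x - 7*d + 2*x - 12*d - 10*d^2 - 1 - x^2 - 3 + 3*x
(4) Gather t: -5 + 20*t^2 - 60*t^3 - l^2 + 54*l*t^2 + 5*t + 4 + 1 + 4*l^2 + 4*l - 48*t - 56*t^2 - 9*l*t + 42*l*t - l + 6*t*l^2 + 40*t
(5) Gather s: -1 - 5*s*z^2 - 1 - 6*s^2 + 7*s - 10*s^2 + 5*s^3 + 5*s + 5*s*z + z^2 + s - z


(1) = 8*a^3 - 36*a^2 - 324*a
(2) = -27*r - 9
(3) = -10*d^2 + d*(7*x - 19) - x^2 + 5*x - 6
(4) = 3*l^2 + 3*l - 60*t^3 + t^2*(54*l - 36) + t*(6*l^2 + 33*l - 3)
(5) = 5*s^3 - 16*s^2 + s*(-5*z^2 + 5*z + 13) + z^2 - z - 2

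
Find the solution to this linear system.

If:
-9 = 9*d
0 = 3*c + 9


Then:
c = -3
d = -1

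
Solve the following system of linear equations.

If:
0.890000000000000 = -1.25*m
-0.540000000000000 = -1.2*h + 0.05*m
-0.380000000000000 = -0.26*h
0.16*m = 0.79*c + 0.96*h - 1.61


Then:
No Solution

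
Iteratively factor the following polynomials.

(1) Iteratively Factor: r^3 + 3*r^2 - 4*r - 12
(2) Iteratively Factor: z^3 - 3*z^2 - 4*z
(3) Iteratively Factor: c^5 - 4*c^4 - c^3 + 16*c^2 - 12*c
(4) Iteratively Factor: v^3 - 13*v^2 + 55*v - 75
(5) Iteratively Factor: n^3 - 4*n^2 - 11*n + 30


(1) = (r - 2)*(r^2 + 5*r + 6) = (r - 2)*(r + 3)*(r + 2)
(2) = (z)*(z^2 - 3*z - 4) = z*(z + 1)*(z - 4)
(3) = (c + 2)*(c^4 - 6*c^3 + 11*c^2 - 6*c) = (c - 2)*(c + 2)*(c^3 - 4*c^2 + 3*c) = (c - 3)*(c - 2)*(c + 2)*(c^2 - c) = c*(c - 3)*(c - 2)*(c + 2)*(c - 1)
(4) = (v - 3)*(v^2 - 10*v + 25) = (v - 5)*(v - 3)*(v - 5)
(5) = (n - 2)*(n^2 - 2*n - 15) = (n - 2)*(n + 3)*(n - 5)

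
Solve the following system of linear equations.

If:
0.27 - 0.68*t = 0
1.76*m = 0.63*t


Then:
m = 0.14
t = 0.40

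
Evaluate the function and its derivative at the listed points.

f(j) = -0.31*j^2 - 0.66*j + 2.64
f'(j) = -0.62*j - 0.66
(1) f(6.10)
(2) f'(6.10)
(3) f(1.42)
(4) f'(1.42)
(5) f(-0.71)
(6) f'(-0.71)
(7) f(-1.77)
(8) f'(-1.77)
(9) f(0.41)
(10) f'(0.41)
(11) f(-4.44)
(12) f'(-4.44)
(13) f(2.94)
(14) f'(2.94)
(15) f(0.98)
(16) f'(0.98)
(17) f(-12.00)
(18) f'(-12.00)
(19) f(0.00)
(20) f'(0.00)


(1) = -12.92
(2) = -4.44
(3) = 1.08
(4) = -1.54
(5) = 2.95
(6) = -0.22
(7) = 2.84
(8) = 0.44
(9) = 2.32
(10) = -0.91
(11) = -0.54
(12) = 2.09
(13) = -1.98
(14) = -2.48
(15) = 1.70
(16) = -1.27
(17) = -34.08
(18) = 6.78
(19) = 2.64
(20) = -0.66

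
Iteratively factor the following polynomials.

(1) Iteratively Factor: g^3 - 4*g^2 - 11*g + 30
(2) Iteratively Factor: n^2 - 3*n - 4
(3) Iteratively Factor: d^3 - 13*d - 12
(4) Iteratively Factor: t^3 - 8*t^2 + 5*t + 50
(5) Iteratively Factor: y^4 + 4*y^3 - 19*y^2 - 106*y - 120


(1) = (g + 3)*(g^2 - 7*g + 10) = (g - 5)*(g + 3)*(g - 2)
(2) = (n + 1)*(n - 4)
(3) = (d - 4)*(d^2 + 4*d + 3) = (d - 4)*(d + 3)*(d + 1)
(4) = (t - 5)*(t^2 - 3*t - 10) = (t - 5)^2*(t + 2)
(5) = (y + 2)*(y^3 + 2*y^2 - 23*y - 60) = (y + 2)*(y + 4)*(y^2 - 2*y - 15) = (y - 5)*(y + 2)*(y + 4)*(y + 3)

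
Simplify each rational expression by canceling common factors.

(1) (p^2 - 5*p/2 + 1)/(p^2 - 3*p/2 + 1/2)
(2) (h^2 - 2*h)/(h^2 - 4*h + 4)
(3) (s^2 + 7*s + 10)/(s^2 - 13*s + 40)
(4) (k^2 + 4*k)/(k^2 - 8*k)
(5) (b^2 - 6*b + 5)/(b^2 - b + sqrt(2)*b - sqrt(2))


(1) = (p - 2)/(p - 1)
(2) = h/(h - 2)
(3) = (s^2 + 7*s + 10)/(s^2 - 13*s + 40)
(4) = (k + 4)/(k - 8)
(5) = (b - 5)/(b + sqrt(2))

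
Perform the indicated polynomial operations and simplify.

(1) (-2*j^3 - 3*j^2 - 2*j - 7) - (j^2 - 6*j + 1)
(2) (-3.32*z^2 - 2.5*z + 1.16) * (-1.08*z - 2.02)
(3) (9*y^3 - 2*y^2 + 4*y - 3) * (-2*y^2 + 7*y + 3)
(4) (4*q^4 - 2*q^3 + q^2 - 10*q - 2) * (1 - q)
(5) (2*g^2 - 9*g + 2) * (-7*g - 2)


(1) = -2*j^3 - 4*j^2 + 4*j - 8
(2) = 3.5856*z^3 + 9.4064*z^2 + 3.7972*z - 2.3432
(3) = -18*y^5 + 67*y^4 + 5*y^3 + 28*y^2 - 9*y - 9
(4) = -4*q^5 + 6*q^4 - 3*q^3 + 11*q^2 - 8*q - 2
(5) = -14*g^3 + 59*g^2 + 4*g - 4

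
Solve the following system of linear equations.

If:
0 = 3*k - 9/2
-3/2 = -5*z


Then:
k = 3/2
z = 3/10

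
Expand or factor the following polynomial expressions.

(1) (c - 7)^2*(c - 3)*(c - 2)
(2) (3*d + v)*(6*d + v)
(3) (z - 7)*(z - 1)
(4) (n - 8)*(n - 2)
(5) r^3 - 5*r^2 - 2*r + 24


(1) = c^4 - 19*c^3 + 125*c^2 - 329*c + 294
(2) = 18*d^2 + 9*d*v + v^2
(3) = z^2 - 8*z + 7
(4) = n^2 - 10*n + 16
(5) = (r - 4)*(r - 3)*(r + 2)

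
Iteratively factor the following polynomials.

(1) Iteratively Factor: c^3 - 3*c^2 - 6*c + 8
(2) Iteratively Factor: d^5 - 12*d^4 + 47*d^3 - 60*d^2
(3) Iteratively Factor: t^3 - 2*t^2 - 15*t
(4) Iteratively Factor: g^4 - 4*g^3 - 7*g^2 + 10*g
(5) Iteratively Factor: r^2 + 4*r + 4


(1) = (c - 1)*(c^2 - 2*c - 8) = (c - 4)*(c - 1)*(c + 2)
(2) = (d)*(d^4 - 12*d^3 + 47*d^2 - 60*d) = d*(d - 4)*(d^3 - 8*d^2 + 15*d) = d*(d - 4)*(d - 3)*(d^2 - 5*d) = d^2*(d - 4)*(d - 3)*(d - 5)
(3) = (t - 5)*(t^2 + 3*t) = t*(t - 5)*(t + 3)
(4) = (g - 5)*(g^3 + g^2 - 2*g) = (g - 5)*(g - 1)*(g^2 + 2*g) = (g - 5)*(g - 1)*(g + 2)*(g)
(5) = (r + 2)*(r + 2)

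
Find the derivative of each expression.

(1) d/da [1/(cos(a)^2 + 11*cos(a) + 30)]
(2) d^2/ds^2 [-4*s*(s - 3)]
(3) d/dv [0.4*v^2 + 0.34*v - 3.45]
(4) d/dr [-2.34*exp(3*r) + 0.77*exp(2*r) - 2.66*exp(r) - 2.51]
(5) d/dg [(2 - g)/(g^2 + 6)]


(1) = (2*cos(a) + 11)*sin(a)/(cos(a)^2 + 11*cos(a) + 30)^2
(2) = -8
(3) = 0.8*v + 0.34
(4) = (-7.02*exp(2*r) + 1.54*exp(r) - 2.66)*exp(r)
(5) = (-g^2 + 2*g*(g - 2) - 6)/(g^2 + 6)^2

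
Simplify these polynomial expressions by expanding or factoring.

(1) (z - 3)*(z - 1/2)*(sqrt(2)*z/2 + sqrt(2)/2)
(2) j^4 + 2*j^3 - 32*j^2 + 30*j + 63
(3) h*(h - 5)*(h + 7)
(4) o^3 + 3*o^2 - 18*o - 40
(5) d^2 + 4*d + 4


(1) = sqrt(2)*z^3/2 - 5*sqrt(2)*z^2/4 - sqrt(2)*z + 3*sqrt(2)/4
(2) = (j - 3)^2*(j + 1)*(j + 7)
(3) = h^3 + 2*h^2 - 35*h
(4) = (o - 4)*(o + 2)*(o + 5)
(5) = (d + 2)^2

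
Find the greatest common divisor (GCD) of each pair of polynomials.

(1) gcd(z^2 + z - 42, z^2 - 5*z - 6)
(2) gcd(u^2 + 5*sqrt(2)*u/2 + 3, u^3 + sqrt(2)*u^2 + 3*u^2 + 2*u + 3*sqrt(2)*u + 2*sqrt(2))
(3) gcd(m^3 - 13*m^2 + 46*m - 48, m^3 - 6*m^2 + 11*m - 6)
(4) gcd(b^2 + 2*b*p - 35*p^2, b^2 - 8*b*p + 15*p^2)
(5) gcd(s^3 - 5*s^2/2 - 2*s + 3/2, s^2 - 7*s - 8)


(1) = gcd((z - 6)*(z + 7), (z - 6)*(z + 1)) = z - 6
(2) = u + sqrt(2)
(3) = gcd((m - 8)*(m - 3)*(m - 2), (m - 3)*(m - 2)*(m - 1)) = m^2 - 5*m + 6
(4) = gcd((b - 5*p)*(b + 7*p), (b - 5*p)*(b - 3*p)) = -b + 5*p
(5) = gcd((s - 3)*(s - 1/2)*(s + 1), (s - 8)*(s + 1)) = s + 1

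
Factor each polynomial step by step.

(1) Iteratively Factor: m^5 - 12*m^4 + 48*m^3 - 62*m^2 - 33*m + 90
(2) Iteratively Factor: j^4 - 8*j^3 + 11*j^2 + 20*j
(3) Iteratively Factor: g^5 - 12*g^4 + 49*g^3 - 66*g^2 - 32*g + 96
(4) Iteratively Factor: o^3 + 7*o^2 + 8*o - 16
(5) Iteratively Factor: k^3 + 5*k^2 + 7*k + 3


(1) = (m - 2)*(m^4 - 10*m^3 + 28*m^2 - 6*m - 45) = (m - 3)*(m - 2)*(m^3 - 7*m^2 + 7*m + 15) = (m - 5)*(m - 3)*(m - 2)*(m^2 - 2*m - 3) = (m - 5)*(m - 3)^2*(m - 2)*(m + 1)
(2) = (j)*(j^3 - 8*j^2 + 11*j + 20) = j*(j - 5)*(j^2 - 3*j - 4) = j*(j - 5)*(j - 4)*(j + 1)
(3) = (g - 4)*(g^4 - 8*g^3 + 17*g^2 + 2*g - 24) = (g - 4)^2*(g^3 - 4*g^2 + g + 6) = (g - 4)^2*(g - 3)*(g^2 - g - 2) = (g - 4)^2*(g - 3)*(g - 2)*(g + 1)
(4) = (o + 4)*(o^2 + 3*o - 4) = (o - 1)*(o + 4)*(o + 4)
(5) = (k + 1)*(k^2 + 4*k + 3) = (k + 1)*(k + 3)*(k + 1)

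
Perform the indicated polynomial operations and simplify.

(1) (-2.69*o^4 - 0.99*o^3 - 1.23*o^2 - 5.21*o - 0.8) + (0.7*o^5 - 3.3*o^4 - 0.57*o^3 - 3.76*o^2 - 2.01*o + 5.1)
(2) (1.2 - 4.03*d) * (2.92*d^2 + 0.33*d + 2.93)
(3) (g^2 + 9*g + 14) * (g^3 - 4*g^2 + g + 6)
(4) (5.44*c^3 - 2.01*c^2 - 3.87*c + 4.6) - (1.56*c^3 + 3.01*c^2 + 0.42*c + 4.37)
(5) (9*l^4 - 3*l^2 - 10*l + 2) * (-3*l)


(1) = 0.7*o^5 - 5.99*o^4 - 1.56*o^3 - 4.99*o^2 - 7.22*o + 4.3
(2) = -11.7676*d^3 + 2.1741*d^2 - 11.4119*d + 3.516
(3) = g^5 + 5*g^4 - 21*g^3 - 41*g^2 + 68*g + 84
(4) = 3.88*c^3 - 5.02*c^2 - 4.29*c + 0.23
(5) = -27*l^5 + 9*l^3 + 30*l^2 - 6*l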